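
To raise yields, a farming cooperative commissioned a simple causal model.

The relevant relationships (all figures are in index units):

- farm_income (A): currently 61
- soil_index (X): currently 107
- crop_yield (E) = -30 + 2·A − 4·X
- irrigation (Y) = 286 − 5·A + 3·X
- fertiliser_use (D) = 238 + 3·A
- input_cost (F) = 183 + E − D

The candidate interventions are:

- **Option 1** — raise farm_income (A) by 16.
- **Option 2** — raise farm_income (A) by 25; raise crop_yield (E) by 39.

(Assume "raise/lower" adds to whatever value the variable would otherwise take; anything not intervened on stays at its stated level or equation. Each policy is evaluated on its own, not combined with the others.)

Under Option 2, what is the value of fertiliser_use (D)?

496

Option 2 (A + 25, E + 39):
  A = 61 + 25 = 86
  D = 238 + 3·86 = 496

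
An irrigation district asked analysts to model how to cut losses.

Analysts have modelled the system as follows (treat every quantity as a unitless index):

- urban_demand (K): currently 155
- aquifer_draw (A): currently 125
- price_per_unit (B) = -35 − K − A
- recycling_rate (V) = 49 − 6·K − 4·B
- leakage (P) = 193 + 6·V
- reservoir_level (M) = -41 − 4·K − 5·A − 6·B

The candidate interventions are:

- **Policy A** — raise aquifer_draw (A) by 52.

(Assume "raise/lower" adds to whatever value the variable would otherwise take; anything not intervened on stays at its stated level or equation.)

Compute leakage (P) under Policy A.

3715

Policy A (A + 52):
  K = 155
  A = 125 + 52 = 177
  B = -35 − 155 − 177 = -367
  V = 49 − 6·155 − 4·(-367) = 587
  P = 193 + 6·587 = 3715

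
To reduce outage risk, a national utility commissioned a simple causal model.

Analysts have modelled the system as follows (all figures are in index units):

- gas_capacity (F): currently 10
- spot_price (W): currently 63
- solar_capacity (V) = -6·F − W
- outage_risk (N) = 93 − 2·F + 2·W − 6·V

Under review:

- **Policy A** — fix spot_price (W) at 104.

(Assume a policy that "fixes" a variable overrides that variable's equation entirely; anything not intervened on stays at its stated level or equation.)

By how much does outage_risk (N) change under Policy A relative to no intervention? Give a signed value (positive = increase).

Baseline:
  F = 10
  W = 63
  V = 0 − 6·10 − 63 = -123
  N = 93 − 2·10 + 2·63 − 6·(-123) = 937
Policy A (W := 104):
  F = 10
  W = 104
  V = 0 − 6·10 − 104 = -164
  N = 93 − 2·10 + 2·104 − 6·(-164) = 1265
Change in N: 1265 − 937 = 328

328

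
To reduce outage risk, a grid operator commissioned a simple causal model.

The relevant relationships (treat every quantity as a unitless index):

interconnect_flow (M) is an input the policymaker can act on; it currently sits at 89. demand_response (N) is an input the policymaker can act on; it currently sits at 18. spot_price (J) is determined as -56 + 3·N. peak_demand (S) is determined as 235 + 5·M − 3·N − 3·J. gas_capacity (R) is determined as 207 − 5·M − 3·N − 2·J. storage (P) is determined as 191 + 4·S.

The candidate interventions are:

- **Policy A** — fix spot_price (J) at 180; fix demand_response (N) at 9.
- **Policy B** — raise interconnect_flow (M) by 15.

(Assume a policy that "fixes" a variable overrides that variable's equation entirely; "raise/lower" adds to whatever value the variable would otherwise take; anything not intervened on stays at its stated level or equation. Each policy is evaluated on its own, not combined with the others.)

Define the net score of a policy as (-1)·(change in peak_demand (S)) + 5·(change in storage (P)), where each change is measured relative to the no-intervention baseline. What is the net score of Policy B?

1425

Baseline:
  M = 89
  N = 18
  J = -56 + 3·18 = -2
  S = 235 + 5·89 − 3·18 − 3·(-2) = 632
  P = 191 + 4·632 = 2719
Policy B (M + 15):
  M = 89 + 15 = 104
  N = 18
  J = -56 + 3·18 = -2
  S = 235 + 5·104 − 3·18 − 3·(-2) = 707
  P = 191 + 4·707 = 3019
ΔS = 707 − 632 = 75; ΔP = 3019 − 2719 = 300
Score = (-1)·75 + 5·300 = 1425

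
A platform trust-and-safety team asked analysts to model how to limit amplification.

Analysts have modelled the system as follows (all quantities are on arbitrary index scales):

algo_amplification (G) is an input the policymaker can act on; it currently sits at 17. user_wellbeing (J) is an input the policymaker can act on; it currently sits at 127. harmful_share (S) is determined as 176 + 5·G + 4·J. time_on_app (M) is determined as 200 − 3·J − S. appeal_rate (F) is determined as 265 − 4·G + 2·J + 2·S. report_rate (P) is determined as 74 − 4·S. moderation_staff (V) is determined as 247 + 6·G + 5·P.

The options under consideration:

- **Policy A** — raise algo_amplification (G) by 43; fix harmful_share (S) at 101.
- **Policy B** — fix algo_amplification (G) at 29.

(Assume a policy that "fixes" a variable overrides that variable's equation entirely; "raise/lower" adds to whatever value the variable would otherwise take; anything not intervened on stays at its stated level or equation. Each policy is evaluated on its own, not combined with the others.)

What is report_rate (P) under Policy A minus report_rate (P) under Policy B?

2912

Policy A (G + 43, S := 101):
  G = 17 + 43 = 60
  J = 127
  S = 101
  P = 74 − 4·101 = -330
Policy B (G := 29):
  G = 29
  J = 127
  S = 176 + 5·29 + 4·127 = 829
  P = 74 − 4·829 = -3242
P: -330 − (-3242) = 2912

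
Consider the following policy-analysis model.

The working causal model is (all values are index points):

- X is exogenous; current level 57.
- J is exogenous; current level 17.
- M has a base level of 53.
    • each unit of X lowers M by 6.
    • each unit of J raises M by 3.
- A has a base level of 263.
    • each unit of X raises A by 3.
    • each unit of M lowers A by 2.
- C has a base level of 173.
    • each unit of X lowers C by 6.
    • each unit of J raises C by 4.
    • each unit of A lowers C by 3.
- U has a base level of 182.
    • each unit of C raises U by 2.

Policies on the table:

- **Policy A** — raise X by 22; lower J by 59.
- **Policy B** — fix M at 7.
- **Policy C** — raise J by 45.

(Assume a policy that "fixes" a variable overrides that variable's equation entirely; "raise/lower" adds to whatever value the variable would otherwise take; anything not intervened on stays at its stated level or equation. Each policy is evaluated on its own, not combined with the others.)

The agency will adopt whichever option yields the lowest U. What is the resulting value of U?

Policy A (X + 22, J − 59):
  X = 57 + 22 = 79
  J = 17 − 59 = -42
  M = 53 − 6·79 + 3·(-42) = -547
  A = 263 + 3·79 − 2·(-547) = 1594
  C = 173 − 6·79 + 4·(-42) − 3·1594 = -5251
  U = 182 + 2·(-5251) = -10320
Policy B (M := 7):
  X = 57
  J = 17
  M = 7
  A = 263 + 3·57 − 2·7 = 420
  C = 173 − 6·57 + 4·17 − 3·420 = -1361
  U = 182 + 2·(-1361) = -2540
Policy C (J + 45):
  X = 57
  J = 17 + 45 = 62
  M = 53 − 6·57 + 3·62 = -103
  A = 263 + 3·57 − 2·(-103) = 640
  C = 173 − 6·57 + 4·62 − 3·640 = -1841
  U = 182 + 2·(-1841) = -3500
Comparing — Policy A: U=-10320, Policy B: U=-2540, Policy C: U=-3500. Lowest is -10320 (Policy A).

-10320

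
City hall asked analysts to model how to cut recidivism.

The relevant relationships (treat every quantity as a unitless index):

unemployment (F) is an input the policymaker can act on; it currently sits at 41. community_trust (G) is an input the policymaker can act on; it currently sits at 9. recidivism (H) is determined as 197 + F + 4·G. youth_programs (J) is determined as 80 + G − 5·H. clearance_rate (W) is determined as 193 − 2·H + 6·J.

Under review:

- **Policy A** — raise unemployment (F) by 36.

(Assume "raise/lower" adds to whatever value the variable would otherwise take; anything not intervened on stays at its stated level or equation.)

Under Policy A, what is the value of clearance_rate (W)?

-9193

Policy A (F + 36):
  F = 41 + 36 = 77
  G = 9
  H = 197 + 77 + 4·9 = 310
  J = 80 + 9 − 5·310 = -1461
  W = 193 − 2·310 + 6·(-1461) = -9193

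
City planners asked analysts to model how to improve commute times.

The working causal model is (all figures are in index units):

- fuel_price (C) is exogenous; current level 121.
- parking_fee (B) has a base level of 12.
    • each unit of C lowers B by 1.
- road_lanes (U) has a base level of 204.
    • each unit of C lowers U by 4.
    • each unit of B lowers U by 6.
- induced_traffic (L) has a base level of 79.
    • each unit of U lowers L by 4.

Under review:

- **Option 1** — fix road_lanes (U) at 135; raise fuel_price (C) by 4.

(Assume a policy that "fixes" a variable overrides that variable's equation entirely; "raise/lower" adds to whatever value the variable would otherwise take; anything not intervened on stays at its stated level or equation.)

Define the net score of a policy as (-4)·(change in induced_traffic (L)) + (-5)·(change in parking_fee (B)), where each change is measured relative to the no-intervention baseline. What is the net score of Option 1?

Baseline:
  C = 121
  B = 12 − 121 = -109
  U = 204 − 4·121 − 6·(-109) = 374
  L = 79 − 4·374 = -1417
Option 1 (U := 135, C + 4):
  C = 121 + 4 = 125
  B = 12 − 125 = -113
  U = 135
  L = 79 − 4·135 = -461
ΔL = -461 − (-1417) = 956; ΔB = -113 − (-109) = -4
Score = (-4)·956 + (-5)·(-4) = -3804

-3804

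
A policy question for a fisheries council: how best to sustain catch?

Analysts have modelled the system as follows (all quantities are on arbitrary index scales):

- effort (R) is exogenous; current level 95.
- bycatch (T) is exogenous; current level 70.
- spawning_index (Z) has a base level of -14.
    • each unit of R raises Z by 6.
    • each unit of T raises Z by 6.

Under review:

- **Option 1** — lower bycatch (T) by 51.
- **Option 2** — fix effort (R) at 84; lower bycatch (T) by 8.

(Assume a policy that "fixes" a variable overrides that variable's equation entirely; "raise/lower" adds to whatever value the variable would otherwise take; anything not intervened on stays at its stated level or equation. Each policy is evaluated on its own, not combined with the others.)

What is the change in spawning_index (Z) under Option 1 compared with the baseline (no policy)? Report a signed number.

Baseline:
  R = 95
  T = 70
  Z = -14 + 6·95 + 6·70 = 976
Option 1 (T − 51):
  R = 95
  T = 70 − 51 = 19
  Z = -14 + 6·95 + 6·19 = 670
Change in Z: 670 − 976 = -306

-306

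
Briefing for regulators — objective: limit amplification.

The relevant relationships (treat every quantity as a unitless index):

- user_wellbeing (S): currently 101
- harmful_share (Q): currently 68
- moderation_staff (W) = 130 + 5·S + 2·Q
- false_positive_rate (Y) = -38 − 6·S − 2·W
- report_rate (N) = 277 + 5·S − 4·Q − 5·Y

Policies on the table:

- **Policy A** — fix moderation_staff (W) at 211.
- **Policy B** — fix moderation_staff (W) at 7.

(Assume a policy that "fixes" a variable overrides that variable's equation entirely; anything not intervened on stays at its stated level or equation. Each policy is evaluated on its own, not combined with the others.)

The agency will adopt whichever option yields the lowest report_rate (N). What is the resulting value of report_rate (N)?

Policy A (W := 211):
  S = 101
  Q = 68
  W = 211
  Y = -38 − 6·101 − 2·211 = -1066
  N = 277 + 5·101 − 4·68 − 5·(-1066) = 5840
Policy B (W := 7):
  S = 101
  Q = 68
  W = 7
  Y = -38 − 6·101 − 2·7 = -658
  N = 277 + 5·101 − 4·68 − 5·(-658) = 3800
Comparing — Policy A: N=5840, Policy B: N=3800. Lowest is 3800 (Policy B).

3800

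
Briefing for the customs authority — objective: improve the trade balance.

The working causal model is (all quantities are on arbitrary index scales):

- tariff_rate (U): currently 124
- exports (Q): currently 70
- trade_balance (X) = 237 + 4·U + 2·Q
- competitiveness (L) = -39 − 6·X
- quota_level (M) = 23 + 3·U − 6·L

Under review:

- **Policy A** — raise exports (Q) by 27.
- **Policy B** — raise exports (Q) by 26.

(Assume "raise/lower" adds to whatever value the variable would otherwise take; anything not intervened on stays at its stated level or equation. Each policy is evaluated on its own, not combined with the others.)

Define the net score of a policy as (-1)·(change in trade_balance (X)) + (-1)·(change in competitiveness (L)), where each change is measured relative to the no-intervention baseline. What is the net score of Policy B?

260

Baseline:
  U = 124
  Q = 70
  X = 237 + 4·124 + 2·70 = 873
  L = -39 − 6·873 = -5277
Policy B (Q + 26):
  U = 124
  Q = 70 + 26 = 96
  X = 237 + 4·124 + 2·96 = 925
  L = -39 − 6·925 = -5589
ΔX = 925 − 873 = 52; ΔL = -5589 − (-5277) = -312
Score = (-1)·52 + (-1)·(-312) = 260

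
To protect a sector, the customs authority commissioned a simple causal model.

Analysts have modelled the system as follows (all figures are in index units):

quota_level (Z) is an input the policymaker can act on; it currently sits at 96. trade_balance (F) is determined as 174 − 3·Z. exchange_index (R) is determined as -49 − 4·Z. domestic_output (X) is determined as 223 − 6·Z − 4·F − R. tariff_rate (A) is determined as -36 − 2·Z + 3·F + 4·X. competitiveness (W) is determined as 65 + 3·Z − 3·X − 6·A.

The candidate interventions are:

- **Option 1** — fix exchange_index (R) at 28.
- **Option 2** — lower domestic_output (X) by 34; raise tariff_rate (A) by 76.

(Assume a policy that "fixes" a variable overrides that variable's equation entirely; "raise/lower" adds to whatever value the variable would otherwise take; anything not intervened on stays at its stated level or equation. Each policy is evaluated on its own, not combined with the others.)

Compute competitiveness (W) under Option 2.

-10237

Option 2 (X − 34, A + 76):
  Z = 96
  F = 174 − 3·96 = -114
  R = -49 − 4·96 = -433
  X = 223 − 6·96 − 4·(-114) − (-433) (−34 from intervention) = 502
  A = -36 − 2·96 + 3·(-114) + 4·502 (+76 from intervention) = 1514
  W = 65 + 3·96 − 3·502 − 6·1514 = -10237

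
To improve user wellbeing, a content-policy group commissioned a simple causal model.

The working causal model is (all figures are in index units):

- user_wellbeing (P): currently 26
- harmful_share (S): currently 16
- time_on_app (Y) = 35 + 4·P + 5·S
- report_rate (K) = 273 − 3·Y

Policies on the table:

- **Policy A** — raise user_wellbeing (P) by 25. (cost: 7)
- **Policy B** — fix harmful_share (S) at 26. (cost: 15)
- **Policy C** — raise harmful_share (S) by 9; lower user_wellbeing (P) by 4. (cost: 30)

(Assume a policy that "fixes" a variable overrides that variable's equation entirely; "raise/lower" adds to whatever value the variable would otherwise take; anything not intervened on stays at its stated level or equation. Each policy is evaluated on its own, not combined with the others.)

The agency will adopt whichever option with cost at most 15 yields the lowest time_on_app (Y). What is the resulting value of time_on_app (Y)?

Policy A (P + 25):
  P = 26 + 25 = 51
  S = 16
  Y = 35 + 4·51 + 5·16 = 319
Policy B (S := 26):
  P = 26
  S = 26
  Y = 35 + 4·26 + 5·26 = 269
Comparing — Policy A: Y=319, Policy B: Y=269. Lowest is 269 (Policy B).

269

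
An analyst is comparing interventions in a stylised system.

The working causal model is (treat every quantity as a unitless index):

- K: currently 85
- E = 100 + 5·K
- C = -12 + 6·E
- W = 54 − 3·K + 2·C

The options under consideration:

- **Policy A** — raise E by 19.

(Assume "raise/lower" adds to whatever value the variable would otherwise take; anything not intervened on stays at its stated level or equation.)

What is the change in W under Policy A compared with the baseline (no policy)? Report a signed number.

228

Baseline:
  K = 85
  E = 100 + 5·85 = 525
  C = -12 + 6·525 = 3138
  W = 54 − 3·85 + 2·3138 = 6075
Policy A (E + 19):
  K = 85
  E = 100 + 5·85 (+19 from intervention) = 544
  C = -12 + 6·544 = 3252
  W = 54 − 3·85 + 2·3252 = 6303
Change in W: 6303 − 6075 = 228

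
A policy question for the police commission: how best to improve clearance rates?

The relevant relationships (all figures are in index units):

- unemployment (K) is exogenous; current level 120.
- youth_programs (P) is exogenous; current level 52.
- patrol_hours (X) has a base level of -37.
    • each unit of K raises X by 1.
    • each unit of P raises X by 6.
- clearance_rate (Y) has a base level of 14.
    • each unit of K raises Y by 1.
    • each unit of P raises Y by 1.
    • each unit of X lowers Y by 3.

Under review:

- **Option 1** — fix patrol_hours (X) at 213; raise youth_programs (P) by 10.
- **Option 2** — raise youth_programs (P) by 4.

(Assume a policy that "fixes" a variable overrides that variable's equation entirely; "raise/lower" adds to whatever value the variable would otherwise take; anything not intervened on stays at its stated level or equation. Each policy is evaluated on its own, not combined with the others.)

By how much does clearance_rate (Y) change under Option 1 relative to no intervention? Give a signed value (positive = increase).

556

Baseline:
  K = 120
  P = 52
  X = -37 + 120 + 6·52 = 395
  Y = 14 + 120 + 52 − 3·395 = -999
Option 1 (X := 213, P + 10):
  K = 120
  P = 52 + 10 = 62
  X = 213
  Y = 14 + 120 + 62 − 3·213 = -443
Change in Y: -443 − (-999) = 556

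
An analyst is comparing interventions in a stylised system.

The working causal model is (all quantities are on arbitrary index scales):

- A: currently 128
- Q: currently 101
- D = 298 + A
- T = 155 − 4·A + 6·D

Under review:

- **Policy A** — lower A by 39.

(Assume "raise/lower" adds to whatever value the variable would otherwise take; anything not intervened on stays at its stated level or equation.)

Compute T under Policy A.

Policy A (A − 39):
  A = 128 − 39 = 89
  D = 298 + 89 = 387
  T = 155 − 4·89 + 6·387 = 2121

2121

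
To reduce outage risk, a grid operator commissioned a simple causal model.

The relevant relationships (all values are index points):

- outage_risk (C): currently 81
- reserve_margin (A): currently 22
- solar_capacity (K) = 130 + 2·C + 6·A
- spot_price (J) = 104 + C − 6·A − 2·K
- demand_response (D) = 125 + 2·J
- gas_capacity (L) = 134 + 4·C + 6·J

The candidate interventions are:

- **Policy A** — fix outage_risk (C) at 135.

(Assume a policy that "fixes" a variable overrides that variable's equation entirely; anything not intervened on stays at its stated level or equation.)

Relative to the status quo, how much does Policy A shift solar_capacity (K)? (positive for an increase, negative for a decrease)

108

Baseline:
  C = 81
  A = 22
  K = 130 + 2·81 + 6·22 = 424
Policy A (C := 135):
  C = 135
  A = 22
  K = 130 + 2·135 + 6·22 = 532
Change in K: 532 − 424 = 108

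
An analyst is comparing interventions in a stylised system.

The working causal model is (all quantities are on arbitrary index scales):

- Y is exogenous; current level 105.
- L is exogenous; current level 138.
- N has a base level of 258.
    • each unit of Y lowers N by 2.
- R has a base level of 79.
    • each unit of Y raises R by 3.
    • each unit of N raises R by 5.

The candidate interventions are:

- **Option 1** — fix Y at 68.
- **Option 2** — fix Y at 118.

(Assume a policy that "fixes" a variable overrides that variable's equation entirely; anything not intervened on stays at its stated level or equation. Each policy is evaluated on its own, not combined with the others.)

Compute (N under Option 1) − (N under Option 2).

Option 1 (Y := 68):
  Y = 68
  N = 258 − 2·68 = 122
Option 2 (Y := 118):
  Y = 118
  N = 258 − 2·118 = 22
N: 122 − 22 = 100

100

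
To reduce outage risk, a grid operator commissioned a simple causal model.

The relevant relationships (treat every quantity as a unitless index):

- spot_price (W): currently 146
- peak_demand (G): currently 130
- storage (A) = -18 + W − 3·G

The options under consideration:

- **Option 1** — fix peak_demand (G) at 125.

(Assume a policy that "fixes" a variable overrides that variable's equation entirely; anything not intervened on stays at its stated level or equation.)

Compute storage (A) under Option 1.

Option 1 (G := 125):
  W = 146
  G = 125
  A = -18 + 146 − 3·125 = -247

-247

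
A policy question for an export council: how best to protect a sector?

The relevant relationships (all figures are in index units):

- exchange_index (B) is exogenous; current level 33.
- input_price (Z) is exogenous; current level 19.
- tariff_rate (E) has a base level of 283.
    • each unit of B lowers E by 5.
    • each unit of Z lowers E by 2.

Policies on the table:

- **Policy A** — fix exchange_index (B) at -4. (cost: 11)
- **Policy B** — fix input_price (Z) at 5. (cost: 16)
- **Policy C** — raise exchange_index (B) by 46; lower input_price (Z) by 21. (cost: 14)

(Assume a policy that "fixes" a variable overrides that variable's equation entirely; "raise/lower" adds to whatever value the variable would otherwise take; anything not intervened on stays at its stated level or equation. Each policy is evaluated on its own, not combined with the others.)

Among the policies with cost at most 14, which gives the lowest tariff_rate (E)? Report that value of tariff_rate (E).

Policy A (B := -4):
  B = -4
  Z = 19
  E = 283 − 5·(-4) − 2·19 = 265
Policy C (B + 46, Z − 21):
  B = 33 + 46 = 79
  Z = 19 − 21 = -2
  E = 283 − 5·79 − 2·(-2) = -108
Comparing — Policy A: E=265, Policy C: E=-108. Lowest is -108 (Policy C).

-108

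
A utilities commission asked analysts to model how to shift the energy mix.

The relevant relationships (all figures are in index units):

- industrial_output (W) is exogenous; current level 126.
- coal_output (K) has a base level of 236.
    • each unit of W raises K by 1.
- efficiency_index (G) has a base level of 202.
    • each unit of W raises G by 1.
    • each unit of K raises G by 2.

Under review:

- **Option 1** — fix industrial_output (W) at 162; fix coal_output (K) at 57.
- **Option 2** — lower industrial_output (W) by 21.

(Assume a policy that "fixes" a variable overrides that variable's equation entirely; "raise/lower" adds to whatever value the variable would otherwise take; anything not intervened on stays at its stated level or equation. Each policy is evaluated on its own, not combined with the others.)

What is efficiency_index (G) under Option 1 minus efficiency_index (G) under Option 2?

-511

Option 1 (W := 162, K := 57):
  W = 162
  K = 57
  G = 202 + 162 + 2·57 = 478
Option 2 (W − 21):
  W = 126 − 21 = 105
  K = 236 + 105 = 341
  G = 202 + 105 + 2·341 = 989
G: 478 − 989 = -511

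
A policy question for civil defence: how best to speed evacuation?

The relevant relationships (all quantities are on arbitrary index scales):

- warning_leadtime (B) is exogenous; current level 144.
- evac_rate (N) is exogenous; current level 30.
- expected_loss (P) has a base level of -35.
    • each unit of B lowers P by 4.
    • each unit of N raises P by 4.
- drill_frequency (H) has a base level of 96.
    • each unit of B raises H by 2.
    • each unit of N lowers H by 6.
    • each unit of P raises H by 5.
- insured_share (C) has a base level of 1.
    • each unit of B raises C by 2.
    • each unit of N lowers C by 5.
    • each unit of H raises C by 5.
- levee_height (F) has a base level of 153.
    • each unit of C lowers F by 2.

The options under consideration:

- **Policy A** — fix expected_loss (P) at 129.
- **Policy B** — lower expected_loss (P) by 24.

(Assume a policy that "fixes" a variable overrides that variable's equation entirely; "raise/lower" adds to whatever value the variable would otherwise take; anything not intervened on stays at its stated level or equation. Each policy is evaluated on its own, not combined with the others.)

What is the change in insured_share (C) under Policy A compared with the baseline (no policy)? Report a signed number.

Baseline:
  B = 144
  N = 30
  P = -35 − 4·144 + 4·30 = -491
  H = 96 + 2·144 − 6·30 + 5·(-491) = -2251
  C = 1 + 2·144 − 5·30 + 5·(-2251) = -11116
Policy A (P := 129):
  B = 144
  N = 30
  P = 129
  H = 96 + 2·144 − 6·30 + 5·129 = 849
  C = 1 + 2·144 − 5·30 + 5·849 = 4384
Change in C: 4384 − (-11116) = 15500

15500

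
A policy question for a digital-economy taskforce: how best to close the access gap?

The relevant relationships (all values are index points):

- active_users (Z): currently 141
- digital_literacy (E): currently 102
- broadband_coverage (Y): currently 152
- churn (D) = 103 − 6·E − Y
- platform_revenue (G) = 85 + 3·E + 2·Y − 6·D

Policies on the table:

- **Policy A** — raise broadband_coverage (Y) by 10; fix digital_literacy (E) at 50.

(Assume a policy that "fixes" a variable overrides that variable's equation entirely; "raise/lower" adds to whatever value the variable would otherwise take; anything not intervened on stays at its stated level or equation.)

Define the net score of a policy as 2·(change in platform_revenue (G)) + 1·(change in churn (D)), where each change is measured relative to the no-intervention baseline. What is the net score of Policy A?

-3594

Baseline:
  E = 102
  Y = 152
  D = 103 − 6·102 − 152 = -661
  G = 85 + 3·102 + 2·152 − 6·(-661) = 4661
Policy A (Y + 10, E := 50):
  E = 50
  Y = 152 + 10 = 162
  D = 103 − 6·50 − 162 = -359
  G = 85 + 3·50 + 2·162 − 6·(-359) = 2713
ΔG = 2713 − 4661 = -1948; ΔD = -359 − (-661) = 302
Score = 2·(-1948) + 1·302 = -3594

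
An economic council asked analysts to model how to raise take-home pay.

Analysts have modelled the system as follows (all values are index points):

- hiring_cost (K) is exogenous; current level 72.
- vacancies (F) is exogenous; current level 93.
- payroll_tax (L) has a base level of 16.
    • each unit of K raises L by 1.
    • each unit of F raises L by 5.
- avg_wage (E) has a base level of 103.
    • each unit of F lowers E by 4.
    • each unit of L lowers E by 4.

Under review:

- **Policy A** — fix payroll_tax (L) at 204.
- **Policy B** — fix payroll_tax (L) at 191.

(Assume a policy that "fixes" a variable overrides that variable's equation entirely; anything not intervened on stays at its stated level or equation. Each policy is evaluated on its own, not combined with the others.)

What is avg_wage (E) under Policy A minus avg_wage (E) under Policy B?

-52

Policy A (L := 204):
  K = 72
  F = 93
  L = 204
  E = 103 − 4·93 − 4·204 = -1085
Policy B (L := 191):
  K = 72
  F = 93
  L = 191
  E = 103 − 4·93 − 4·191 = -1033
E: -1085 − (-1033) = -52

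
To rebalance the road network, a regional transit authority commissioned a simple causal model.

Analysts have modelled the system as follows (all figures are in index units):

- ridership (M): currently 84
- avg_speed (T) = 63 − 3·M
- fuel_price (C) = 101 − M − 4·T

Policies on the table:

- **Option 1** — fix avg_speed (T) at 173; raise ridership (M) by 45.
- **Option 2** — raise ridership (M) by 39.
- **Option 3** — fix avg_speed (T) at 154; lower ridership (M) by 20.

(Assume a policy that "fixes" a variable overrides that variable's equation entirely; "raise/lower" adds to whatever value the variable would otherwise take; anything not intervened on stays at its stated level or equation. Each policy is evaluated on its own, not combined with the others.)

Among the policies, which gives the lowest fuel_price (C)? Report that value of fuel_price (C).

-720

Option 1 (T := 173, M + 45):
  M = 84 + 45 = 129
  T = 173
  C = 101 − 129 − 4·173 = -720
Option 2 (M + 39):
  M = 84 + 39 = 123
  T = 63 − 3·123 = -306
  C = 101 − 123 − 4·(-306) = 1202
Option 3 (T := 154, M − 20):
  M = 84 − 20 = 64
  T = 154
  C = 101 − 64 − 4·154 = -579
Comparing — Option 1: C=-720, Option 2: C=1202, Option 3: C=-579. Lowest is -720 (Option 1).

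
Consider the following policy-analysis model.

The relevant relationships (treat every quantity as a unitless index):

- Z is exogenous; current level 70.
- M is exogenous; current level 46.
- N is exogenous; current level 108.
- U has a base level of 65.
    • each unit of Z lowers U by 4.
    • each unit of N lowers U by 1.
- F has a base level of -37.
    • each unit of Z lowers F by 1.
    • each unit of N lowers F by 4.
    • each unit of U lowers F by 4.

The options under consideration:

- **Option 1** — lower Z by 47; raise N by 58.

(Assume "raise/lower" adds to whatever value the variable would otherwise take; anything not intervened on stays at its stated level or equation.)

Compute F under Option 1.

48

Option 1 (Z − 47, N + 58):
  Z = 70 − 47 = 23
  N = 108 + 58 = 166
  U = 65 − 4·23 − 166 = -193
  F = -37 − 23 − 4·166 − 4·(-193) = 48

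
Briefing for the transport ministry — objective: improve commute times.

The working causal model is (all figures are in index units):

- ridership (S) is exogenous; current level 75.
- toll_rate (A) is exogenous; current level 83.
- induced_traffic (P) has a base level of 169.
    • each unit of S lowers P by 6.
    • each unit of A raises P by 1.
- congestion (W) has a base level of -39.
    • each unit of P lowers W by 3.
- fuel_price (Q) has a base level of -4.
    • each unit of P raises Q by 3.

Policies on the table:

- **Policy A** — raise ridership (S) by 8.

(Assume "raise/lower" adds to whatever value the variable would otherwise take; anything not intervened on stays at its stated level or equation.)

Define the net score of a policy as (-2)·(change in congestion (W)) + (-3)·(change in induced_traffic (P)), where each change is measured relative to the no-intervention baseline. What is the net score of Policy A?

Baseline:
  S = 75
  A = 83
  P = 169 − 6·75 + 83 = -198
  W = -39 − 3·(-198) = 555
Policy A (S + 8):
  S = 75 + 8 = 83
  A = 83
  P = 169 − 6·83 + 83 = -246
  W = -39 − 3·(-246) = 699
ΔW = 699 − 555 = 144; ΔP = -246 − (-198) = -48
Score = (-2)·144 + (-3)·(-48) = -144

-144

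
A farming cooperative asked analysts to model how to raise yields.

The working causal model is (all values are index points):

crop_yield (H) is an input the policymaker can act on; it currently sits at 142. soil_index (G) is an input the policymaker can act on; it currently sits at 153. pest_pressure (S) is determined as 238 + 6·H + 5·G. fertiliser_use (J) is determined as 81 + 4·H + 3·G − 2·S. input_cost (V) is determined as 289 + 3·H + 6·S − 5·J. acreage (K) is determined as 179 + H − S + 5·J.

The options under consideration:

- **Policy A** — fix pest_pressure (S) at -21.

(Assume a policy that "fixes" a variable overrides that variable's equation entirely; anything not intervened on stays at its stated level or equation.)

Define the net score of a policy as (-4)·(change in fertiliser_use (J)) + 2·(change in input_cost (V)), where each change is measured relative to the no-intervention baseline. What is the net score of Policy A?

Baseline:
  H = 142
  G = 153
  S = 238 + 6·142 + 5·153 = 1855
  J = 81 + 4·142 + 3·153 − 2·1855 = -2602
  V = 289 + 3·142 + 6·1855 − 5·(-2602) = 24855
Policy A (S := -21):
  H = 142
  G = 153
  S = -21
  J = 81 + 4·142 + 3·153 − 2·(-21) = 1150
  V = 289 + 3·142 + 6·(-21) − 5·1150 = -5161
ΔJ = 1150 − (-2602) = 3752; ΔV = -5161 − 24855 = -30016
Score = (-4)·3752 + 2·(-30016) = -75040

-75040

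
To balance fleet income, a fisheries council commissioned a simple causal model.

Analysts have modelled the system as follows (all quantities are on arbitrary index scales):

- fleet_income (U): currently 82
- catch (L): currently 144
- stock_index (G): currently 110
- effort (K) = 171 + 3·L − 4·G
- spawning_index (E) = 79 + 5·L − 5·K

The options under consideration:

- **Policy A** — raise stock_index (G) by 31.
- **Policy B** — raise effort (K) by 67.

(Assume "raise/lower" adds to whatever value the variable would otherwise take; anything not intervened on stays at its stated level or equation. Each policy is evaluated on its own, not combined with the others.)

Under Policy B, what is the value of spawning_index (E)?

Policy B (K + 67):
  L = 144
  G = 110
  K = 171 + 3·144 − 4·110 (+67 from intervention) = 230
  E = 79 + 5·144 − 5·230 = -351

-351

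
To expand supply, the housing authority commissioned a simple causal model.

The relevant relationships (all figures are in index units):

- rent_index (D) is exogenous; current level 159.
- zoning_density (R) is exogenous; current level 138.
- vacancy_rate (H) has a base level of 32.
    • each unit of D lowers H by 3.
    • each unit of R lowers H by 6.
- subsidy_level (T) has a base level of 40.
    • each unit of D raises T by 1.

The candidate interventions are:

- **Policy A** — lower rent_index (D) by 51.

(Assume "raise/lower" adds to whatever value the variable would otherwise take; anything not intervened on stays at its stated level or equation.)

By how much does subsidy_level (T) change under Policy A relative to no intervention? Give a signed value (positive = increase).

-51

Baseline:
  D = 159
  T = 40 + 159 = 199
Policy A (D − 51):
  D = 159 − 51 = 108
  T = 40 + 108 = 148
Change in T: 148 − 199 = -51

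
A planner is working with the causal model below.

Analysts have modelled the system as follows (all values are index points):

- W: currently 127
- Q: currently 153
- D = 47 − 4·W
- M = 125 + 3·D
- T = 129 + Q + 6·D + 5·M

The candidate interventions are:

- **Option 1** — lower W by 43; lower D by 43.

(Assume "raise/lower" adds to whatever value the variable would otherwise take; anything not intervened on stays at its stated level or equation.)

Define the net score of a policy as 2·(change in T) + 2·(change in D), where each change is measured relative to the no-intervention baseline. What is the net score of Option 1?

5676

Baseline:
  W = 127
  Q = 153
  D = 47 − 4·127 = -461
  M = 125 + 3·(-461) = -1258
  T = 129 + 153 + 6·(-461) + 5·(-1258) = -8774
Option 1 (W − 43, D − 43):
  W = 127 − 43 = 84
  Q = 153
  D = 47 − 4·84 (−43 from intervention) = -332
  M = 125 + 3·(-332) = -871
  T = 129 + 153 + 6·(-332) + 5·(-871) = -6065
ΔT = -6065 − (-8774) = 2709; ΔD = -332 − (-461) = 129
Score = 2·2709 + 2·129 = 5676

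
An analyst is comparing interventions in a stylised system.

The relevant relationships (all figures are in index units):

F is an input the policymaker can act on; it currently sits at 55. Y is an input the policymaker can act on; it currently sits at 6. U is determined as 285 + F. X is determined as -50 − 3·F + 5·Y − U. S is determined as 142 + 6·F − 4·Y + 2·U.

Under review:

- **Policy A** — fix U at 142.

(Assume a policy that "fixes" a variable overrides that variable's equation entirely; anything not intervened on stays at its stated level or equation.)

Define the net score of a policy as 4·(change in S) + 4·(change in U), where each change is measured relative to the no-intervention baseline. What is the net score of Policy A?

Baseline:
  F = 55
  Y = 6
  U = 285 + 55 = 340
  S = 142 + 6·55 − 4·6 + 2·340 = 1128
Policy A (U := 142):
  F = 55
  Y = 6
  U = 142
  S = 142 + 6·55 − 4·6 + 2·142 = 732
ΔS = 732 − 1128 = -396; ΔU = 142 − 340 = -198
Score = 4·(-396) + 4·(-198) = -2376

-2376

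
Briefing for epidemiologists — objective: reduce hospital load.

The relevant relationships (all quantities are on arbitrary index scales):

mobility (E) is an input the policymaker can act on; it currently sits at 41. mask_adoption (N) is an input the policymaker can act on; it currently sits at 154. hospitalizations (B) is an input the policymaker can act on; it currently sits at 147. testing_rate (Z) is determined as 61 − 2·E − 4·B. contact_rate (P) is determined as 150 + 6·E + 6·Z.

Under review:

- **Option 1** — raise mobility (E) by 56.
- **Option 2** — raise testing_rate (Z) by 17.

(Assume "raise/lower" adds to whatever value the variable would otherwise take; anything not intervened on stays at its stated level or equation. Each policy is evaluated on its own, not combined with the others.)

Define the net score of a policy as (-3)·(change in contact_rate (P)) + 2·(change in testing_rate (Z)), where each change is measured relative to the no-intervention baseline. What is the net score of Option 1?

784

Baseline:
  E = 41
  B = 147
  Z = 61 − 2·41 − 4·147 = -609
  P = 150 + 6·41 + 6·(-609) = -3258
Option 1 (E + 56):
  E = 41 + 56 = 97
  B = 147
  Z = 61 − 2·97 − 4·147 = -721
  P = 150 + 6·97 + 6·(-721) = -3594
ΔP = -3594 − (-3258) = -336; ΔZ = -721 − (-609) = -112
Score = (-3)·(-336) + 2·(-112) = 784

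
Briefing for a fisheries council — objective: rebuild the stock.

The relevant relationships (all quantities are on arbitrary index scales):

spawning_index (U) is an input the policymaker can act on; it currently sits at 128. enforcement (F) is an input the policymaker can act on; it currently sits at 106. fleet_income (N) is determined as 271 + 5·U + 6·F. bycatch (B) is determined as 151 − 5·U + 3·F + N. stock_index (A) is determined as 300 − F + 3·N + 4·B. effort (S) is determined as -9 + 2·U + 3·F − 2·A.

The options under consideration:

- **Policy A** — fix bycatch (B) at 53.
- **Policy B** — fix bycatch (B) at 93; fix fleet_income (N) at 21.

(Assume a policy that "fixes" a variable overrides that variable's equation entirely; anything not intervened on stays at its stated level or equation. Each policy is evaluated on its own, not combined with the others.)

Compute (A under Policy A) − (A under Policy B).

4418

Policy A (B := 53):
  U = 128
  F = 106
  N = 271 + 5·128 + 6·106 = 1547
  B = 53
  A = 300 − 106 + 3·1547 + 4·53 = 5047
Policy B (B := 93, N := 21):
  U = 128
  F = 106
  N = 21
  B = 93
  A = 300 − 106 + 3·21 + 4·93 = 629
A: 5047 − 629 = 4418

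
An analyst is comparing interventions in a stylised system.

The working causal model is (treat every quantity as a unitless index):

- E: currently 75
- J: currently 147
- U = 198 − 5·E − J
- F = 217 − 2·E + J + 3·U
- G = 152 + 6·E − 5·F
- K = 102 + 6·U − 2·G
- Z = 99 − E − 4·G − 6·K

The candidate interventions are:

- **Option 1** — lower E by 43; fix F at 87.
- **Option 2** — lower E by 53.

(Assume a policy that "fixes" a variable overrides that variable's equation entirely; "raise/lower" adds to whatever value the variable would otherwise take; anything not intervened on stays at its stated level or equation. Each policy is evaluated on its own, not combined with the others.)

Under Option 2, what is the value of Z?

-1859

Option 2 (E − 53):
  E = 75 − 53 = 22
  J = 147
  U = 198 − 5·22 − 147 = -59
  F = 217 − 2·22 + 147 + 3·(-59) = 143
  G = 152 + 6·22 − 5·143 = -431
  K = 102 + 6·(-59) − 2·(-431) = 610
  Z = 99 − 22 − 4·(-431) − 6·610 = -1859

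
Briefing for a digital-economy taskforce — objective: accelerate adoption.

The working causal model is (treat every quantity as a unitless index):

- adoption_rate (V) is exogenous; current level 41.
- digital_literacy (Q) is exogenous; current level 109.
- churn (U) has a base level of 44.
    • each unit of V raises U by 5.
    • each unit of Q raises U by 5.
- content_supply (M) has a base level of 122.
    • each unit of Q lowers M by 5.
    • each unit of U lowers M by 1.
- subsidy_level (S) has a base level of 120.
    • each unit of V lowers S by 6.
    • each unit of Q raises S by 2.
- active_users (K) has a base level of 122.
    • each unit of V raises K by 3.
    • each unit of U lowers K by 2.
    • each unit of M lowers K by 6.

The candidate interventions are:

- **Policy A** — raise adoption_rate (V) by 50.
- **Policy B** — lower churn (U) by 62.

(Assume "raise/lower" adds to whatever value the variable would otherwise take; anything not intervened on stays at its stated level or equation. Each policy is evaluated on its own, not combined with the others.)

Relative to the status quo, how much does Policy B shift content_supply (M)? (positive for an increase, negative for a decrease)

Baseline:
  V = 41
  Q = 109
  U = 44 + 5·41 + 5·109 = 794
  M = 122 − 5·109 − 794 = -1217
Policy B (U − 62):
  V = 41
  Q = 109
  U = 44 + 5·41 + 5·109 (−62 from intervention) = 732
  M = 122 − 5·109 − 732 = -1155
Change in M: -1155 − (-1217) = 62

62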